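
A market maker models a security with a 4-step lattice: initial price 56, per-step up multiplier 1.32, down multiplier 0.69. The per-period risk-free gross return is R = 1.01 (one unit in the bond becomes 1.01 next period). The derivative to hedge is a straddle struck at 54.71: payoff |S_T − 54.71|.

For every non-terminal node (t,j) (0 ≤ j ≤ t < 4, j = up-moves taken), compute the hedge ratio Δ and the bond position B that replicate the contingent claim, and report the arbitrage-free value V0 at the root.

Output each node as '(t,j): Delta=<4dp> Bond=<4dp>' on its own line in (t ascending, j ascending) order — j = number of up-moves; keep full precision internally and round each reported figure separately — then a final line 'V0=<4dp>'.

(0,0): Delta=0.3009 Bond=11.4087
(1,0): Delta=-0.2902 Bond=34.3631
(1,1): Delta=0.6003 Bond=-10.6037
(2,0): Delta=-1.0000 Bond=53.6320
(2,1): Delta=0.0693 Bond=16.3729
(2,2): Delta=0.8692 Bond=-36.9461
(3,0): Delta=-1.0000 Bond=54.1683
(3,1): Delta=-1.0000 Bond=54.1683
(3,2): Delta=0.6108 Bond=-19.9191
(3,3): Delta=1.0000 Bond=-54.1683
V0=28.2612

Under the risk-neutral measure, an up-move has probability p* = (R−d)/(u−d) = 0.5079 and values discount at R = 1.01.
At expiry t=4: V(4,0)=42.0164, V(4,1)=30.4266, V(4,2)=8.2548, V(4,3)=34.1608, V(4,4)=115.3036
(3,0): S=18.3965. Δ = (V_up−V_dn)/(S_up−S_dn) = (30.4266−42.0164)/(24.2834−12.6936) = -1.0000. V = [p*·30.4266 + (1−p*)·42.0164]/1.01 = 35.7718. B = V − Δ·S = 54.1683.
(3,1): S=35.1933. Δ = (V_up−V_dn)/(S_up−S_dn) = (8.2548−30.4266)/(46.4552−24.2834) = -1.0000. V = [p*·8.2548 + (1−p*)·30.4266]/1.01 = 18.9750. B = V − Δ·S = 54.1683.
(3,2): S=67.3263. Δ = (V_up−V_dn)/(S_up−S_dn) = (34.1608−8.2548)/(88.8708−46.4552) = 0.6108. V = [p*·34.1608 + (1−p*)·8.2548]/1.01 = 21.2014. B = V − Δ·S = -19.9191.
(3,3): S=128.7982. Δ = (V_up−V_dn)/(S_up−S_dn) = (115.3036−34.1608)/(170.0136−88.8708) = 1.0000. V = [p*·115.3036 + (1−p*)·34.1608]/1.01 = 74.6299. B = V − Δ·S = -54.1683.
(2,0): S=26.6616. Δ = (V_up−V_dn)/(S_up−S_dn) = (18.9750−35.7718)/(35.1933−18.3965) = -1.0000. V = [p*·18.9750 + (1−p*)·35.7718]/1.01 = 26.9704. B = V − Δ·S = 53.6320.
(2,1): S=51.0048. Δ = (V_up−V_dn)/(S_up−S_dn) = (21.2014−18.9750)/(67.3263−35.1933) = 0.0693. V = [p*·21.2014 + (1−p*)·18.9750]/1.01 = 19.9068. B = V − Δ·S = 16.3729.
(2,2): S=97.5744. Δ = (V_up−V_dn)/(S_up−S_dn) = (74.6299−21.2014)/(128.7982−67.3263) = 0.8692. V = [p*·74.6299 + (1−p*)·21.2014]/1.01 = 47.8611. B = V − Δ·S = -36.9461.
(1,0): S=38.6400. Δ = (V_up−V_dn)/(S_up−S_dn) = (19.9068−26.9704)/(51.0048−26.6616) = -0.2902. V = [p*·19.9068 + (1−p*)·26.9704]/1.01 = 23.1510. B = V − Δ·S = 34.3631.
(1,1): S=73.9200. Δ = (V_up−V_dn)/(S_up−S_dn) = (47.8611−19.9068)/(97.5744−51.0048) = 0.6003. V = [p*·47.8611 + (1−p*)·19.9068]/1.01 = 33.7681. B = V − Δ·S = -10.6037.
(0,0): S=56.0000. Δ = (V_up−V_dn)/(S_up−S_dn) = (33.7681−23.1510)/(73.9200−38.6400) = 0.3009. V = [p*·33.7681 + (1−p*)·23.1510]/1.01 = 28.2612. B = V − Δ·S = 11.4087.
The time-0 hedge costs 28.2612, which is the no-arbitrage price.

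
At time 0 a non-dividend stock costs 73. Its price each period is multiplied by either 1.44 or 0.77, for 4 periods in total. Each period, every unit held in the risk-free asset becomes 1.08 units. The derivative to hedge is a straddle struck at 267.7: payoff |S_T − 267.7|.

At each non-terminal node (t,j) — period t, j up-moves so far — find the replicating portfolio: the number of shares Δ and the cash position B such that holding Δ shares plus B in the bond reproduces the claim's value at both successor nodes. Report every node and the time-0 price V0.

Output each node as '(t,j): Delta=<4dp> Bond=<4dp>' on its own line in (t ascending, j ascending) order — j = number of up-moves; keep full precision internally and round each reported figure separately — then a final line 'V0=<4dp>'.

(0,0): Delta=-0.8515 Bond=189.0384
(1,0): Delta=-1.0000 Bond=212.5089
(1,1): Delta=-0.7593 Bond=194.4677
(2,0): Delta=-1.0000 Bond=229.5096
(2,1): Delta=-1.0000 Bond=229.5096
(2,2): Delta=-0.6098 Bond=187.3980
(3,0): Delta=-1.0000 Bond=247.8704
(3,1): Delta=-1.0000 Bond=247.8704
(3,2): Delta=-1.0000 Bond=247.8704
(3,3): Delta=-0.3675 Bond=149.5738
V0=126.8792

Since d<R<u, set p* = (R−d)/(u−d) = 0.4627; price each node as the discounted p*-expectation of its children.
Terminal payoffs: V(4,0)=242.0383, V(4,1)=219.7093, V(4,2)=177.9511, V(4,3)=99.8578, V(4,4)=46.1866
(3,0): S=33.3269. Δ = (V_up−V_dn)/(S_up−S_dn) = (219.7093−242.0383)/(47.9907−25.6617) = -1.0000. V = [p*·219.7093 + (1−p*)·242.0383]/1.08 = 214.5435. B = V − Δ·S = 247.8704.
(3,1): S=62.3256. Δ = (V_up−V_dn)/(S_up−S_dn) = (177.9511−219.7093)/(89.7489−47.9907) = -1.0000. V = [p*·177.9511 + (1−p*)·219.7093]/1.08 = 185.5447. B = V − Δ·S = 247.8704.
(3,2): S=116.5571. Δ = (V_up−V_dn)/(S_up−S_dn) = (99.8578−177.9511)/(167.8422−89.7489) = -1.0000. V = [p*·99.8578 + (1−p*)·177.9511]/1.08 = 131.3133. B = V − Δ·S = 247.8704.
(3,3): S=217.9768. Δ = (V_up−V_dn)/(S_up−S_dn) = (46.1866−99.8578)/(313.8866−167.8422) = -0.3675. V = [p*·46.1866 + (1−p*)·99.8578]/1.08 = 69.4675. B = V − Δ·S = 149.5738.
(2,0): S=43.2817. Δ = (V_up−V_dn)/(S_up−S_dn) = (185.5447−214.5435)/(62.3256−33.3269) = -1.0000. V = [p*·185.5447 + (1−p*)·214.5435]/1.08 = 186.2279. B = V − Δ·S = 229.5096.
(2,1): S=80.9424. Δ = (V_up−V_dn)/(S_up−S_dn) = (131.3133−185.5447)/(116.5571−62.3256) = -1.0000. V = [p*·131.3133 + (1−p*)·185.5447]/1.08 = 148.5672. B = V − Δ·S = 229.5096.
(2,2): S=151.3728. Δ = (V_up−V_dn)/(S_up−S_dn) = (69.4675−131.3133)/(217.9768−116.5571) = -0.6098. V = [p*·69.4675 + (1−p*)·131.3133]/1.08 = 95.0908. B = V − Δ·S = 187.3980.
(1,0): S=56.2100. Δ = (V_up−V_dn)/(S_up−S_dn) = (148.5672−186.2279)/(80.9424−43.2817) = -1.0000. V = [p*·148.5672 + (1−p*)·186.2279]/1.08 = 156.2989. B = V − Δ·S = 212.5089.
(1,1): S=105.1200. Δ = (V_up−V_dn)/(S_up−S_dn) = (95.0908−148.5672)/(151.3728−80.9424) = -0.7593. V = [p*·95.0908 + (1−p*)·148.5672]/1.08 = 114.6522. B = V − Δ·S = 194.4677.
(0,0): S=73.0000. Δ = (V_up−V_dn)/(S_up−S_dn) = (114.6522−156.2989)/(105.1200−56.2100) = -0.8515. V = [p*·114.6522 + (1−p*)·156.2989]/1.08 = 126.8792. B = V − Δ·S = 189.0384.
Self-financing check: at every node Δ·S+B equals the discounted successor values.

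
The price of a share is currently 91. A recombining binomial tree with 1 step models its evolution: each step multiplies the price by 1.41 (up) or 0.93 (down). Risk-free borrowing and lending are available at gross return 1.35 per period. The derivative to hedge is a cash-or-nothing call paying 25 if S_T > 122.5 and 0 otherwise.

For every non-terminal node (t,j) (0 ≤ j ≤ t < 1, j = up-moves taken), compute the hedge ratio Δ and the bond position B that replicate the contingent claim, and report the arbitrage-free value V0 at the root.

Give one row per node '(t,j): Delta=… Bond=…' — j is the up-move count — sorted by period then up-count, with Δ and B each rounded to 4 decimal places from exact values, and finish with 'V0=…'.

No-arbitrage ⇒ martingale measure with p* = (R−d)/(u−d) = 0.8750.
At expiry t=1: V(1,0)=0.0000, V(1,1)=25.0000
Node (0,0) S=91.0000: V=(p*·25.0000+(1−p*)·0.0000)/1.35=16.2037; Δ=(25.0000−0.0000)/(128.3100−84.6300)=0.5723; B=V−Δ·S=-35.8796
Each (Δ,B) replicates both successor values, so the strategy is self-financing and V0 is arbitrage-free.

(0,0): Delta=0.5723 Bond=-35.8796
V0=16.2037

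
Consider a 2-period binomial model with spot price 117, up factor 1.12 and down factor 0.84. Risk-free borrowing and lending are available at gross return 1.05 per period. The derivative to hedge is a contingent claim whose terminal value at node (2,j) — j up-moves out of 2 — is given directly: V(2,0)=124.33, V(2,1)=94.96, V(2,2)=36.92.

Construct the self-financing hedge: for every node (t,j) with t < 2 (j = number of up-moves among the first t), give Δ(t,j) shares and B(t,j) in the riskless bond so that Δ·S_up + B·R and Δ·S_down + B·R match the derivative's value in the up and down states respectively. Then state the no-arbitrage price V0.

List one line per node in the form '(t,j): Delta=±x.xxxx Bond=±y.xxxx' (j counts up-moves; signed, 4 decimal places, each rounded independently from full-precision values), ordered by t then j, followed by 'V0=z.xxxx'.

Risk-neutral probability p* = (R−d)/(u−d) = (1.05−0.84)/(1.12−0.84) = 0.7500.
At expiry t=2: V(2,0)=124.3300, V(2,1)=94.9600, V(2,2)=36.9200
(1,0): S=98.2800. Δ = (V_up−V_dn)/(S_up−S_dn) = (94.9600−124.3300)/(110.0736−82.5552) = -1.0673. V = [p*·94.9600 + (1−p*)·124.3300]/1.05 = 97.4310. B = V − Δ·S = 202.3238.
(1,1): S=131.0400. Δ = (V_up−V_dn)/(S_up−S_dn) = (36.9200−94.9600)/(146.7648−110.0736) = -1.5819. V = [p*·36.9200 + (1−p*)·94.9600]/1.05 = 48.9810. B = V − Δ·S = 256.2667.
(0,0): S=117.0000. Δ = (V_up−V_dn)/(S_up−S_dn) = (48.9810−97.4310)/(131.0400−98.2800) = -1.4789. V = [p*·48.9810 + (1−p*)·97.4310]/1.05 = 58.1842. B = V − Δ·S = 231.2200.
Root portfolio cost Δ·117+B reproduces V0=58.1842.

(0,0): Delta=-1.4789 Bond=231.2200
(1,0): Delta=-1.0673 Bond=202.3238
(1,1): Delta=-1.5819 Bond=256.2667
V0=58.1842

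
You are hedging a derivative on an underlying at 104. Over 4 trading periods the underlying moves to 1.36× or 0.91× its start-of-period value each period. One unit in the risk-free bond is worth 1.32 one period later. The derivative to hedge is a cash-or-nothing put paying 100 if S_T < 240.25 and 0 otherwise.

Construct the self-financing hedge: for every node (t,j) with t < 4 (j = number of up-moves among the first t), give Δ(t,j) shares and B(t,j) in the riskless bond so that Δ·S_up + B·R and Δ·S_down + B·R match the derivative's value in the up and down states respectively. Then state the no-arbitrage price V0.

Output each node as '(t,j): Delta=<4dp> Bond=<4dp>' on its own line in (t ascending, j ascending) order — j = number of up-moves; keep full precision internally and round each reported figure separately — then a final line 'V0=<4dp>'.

(0,0): Delta=-0.7027 Bond=83.3173
(1,0): Delta=0.0000 Bond=43.4789
(1,1): Delta=-0.7485 Bond=116.4666
(2,0): Delta=0.0000 Bond=57.3921
(2,1): Delta=0.0000 Bond=57.3921
(2,2): Delta=-0.7974 Bond=163.1353
(3,0): Delta=0.0000 Bond=75.7576
(3,1): Delta=0.0000 Bond=75.7576
(3,2): Delta=0.0000 Bond=75.7576
(3,3): Delta=-0.8494 Bond=228.9562
V0=10.2404

The replicating-portfolio and risk-neutral prices coincide; use p* = (1.32−0.91)/(1.36−0.91) = 0.9111 for the latter.
Terminal payoffs: V(4,0)=100.0000, V(4,1)=100.0000, V(4,2)=100.0000, V(4,3)=100.0000, V(4,4)=0.0000
(3,0): S=78.3714. Δ = (V_up−V_dn)/(S_up−S_dn) = (100.0000−100.0000)/(106.5851−71.3180) = 0.0000. V = [p*·100.0000 + (1−p*)·100.0000]/1.32 = 75.7576. B = V − Δ·S = 75.7576.
(3,1): S=117.1265. Δ = (V_up−V_dn)/(S_up−S_dn) = (100.0000−100.0000)/(159.2920−106.5851) = 0.0000. V = [p*·100.0000 + (1−p*)·100.0000]/1.32 = 75.7576. B = V − Δ·S = 75.7576.
(3,2): S=175.0461. Δ = (V_up−V_dn)/(S_up−S_dn) = (100.0000−100.0000)/(238.0628−159.2920) = 0.0000. V = [p*·100.0000 + (1−p*)·100.0000]/1.32 = 75.7576. B = V − Δ·S = 75.7576.
(3,3): S=261.6074. Δ = (V_up−V_dn)/(S_up−S_dn) = (0.0000−100.0000)/(355.7861−238.0628) = -0.8494. V = [p*·0.0000 + (1−p*)·100.0000]/1.32 = 6.7340. B = V − Δ·S = 228.9562.
(2,0): S=86.1224. Δ = (V_up−V_dn)/(S_up−S_dn) = (75.7576−75.7576)/(117.1265−78.3714) = 0.0000. V = [p*·75.7576 + (1−p*)·75.7576]/1.32 = 57.3921. B = V − Δ·S = 57.3921.
(2,1): S=128.7104. Δ = (V_up−V_dn)/(S_up−S_dn) = (75.7576−75.7576)/(175.0461−117.1265) = 0.0000. V = [p*·75.7576 + (1−p*)·75.7576]/1.32 = 57.3921. B = V − Δ·S = 57.3921.
(2,2): S=192.3584. Δ = (V_up−V_dn)/(S_up−S_dn) = (6.7340−75.7576)/(261.6074−175.0461) = -0.7974. V = [p*·6.7340 + (1−p*)·75.7576]/1.32 = 9.7496. B = V − Δ·S = 163.1353.
(1,0): S=94.6400. Δ = (V_up−V_dn)/(S_up−S_dn) = (57.3921−57.3921)/(128.7104−86.1224) = 0.0000. V = [p*·57.3921 + (1−p*)·57.3921]/1.32 = 43.4789. B = V − Δ·S = 43.4789.
(1,1): S=141.4400. Δ = (V_up−V_dn)/(S_up−S_dn) = (9.7496−57.3921)/(192.3584−128.7104) = -0.7485. V = [p*·9.7496 + (1−p*)·57.3921]/1.32 = 10.5943. B = V − Δ·S = 116.4666.
(0,0): S=104.0000. Δ = (V_up−V_dn)/(S_up−S_dn) = (10.5943−43.4789)/(141.4400−94.6400) = -0.7027. V = [p*·10.5943 + (1−p*)·43.4789]/1.32 = 10.2404. B = V − Δ·S = 83.3173.
Root portfolio cost Δ·104+B reproduces V0=10.2404.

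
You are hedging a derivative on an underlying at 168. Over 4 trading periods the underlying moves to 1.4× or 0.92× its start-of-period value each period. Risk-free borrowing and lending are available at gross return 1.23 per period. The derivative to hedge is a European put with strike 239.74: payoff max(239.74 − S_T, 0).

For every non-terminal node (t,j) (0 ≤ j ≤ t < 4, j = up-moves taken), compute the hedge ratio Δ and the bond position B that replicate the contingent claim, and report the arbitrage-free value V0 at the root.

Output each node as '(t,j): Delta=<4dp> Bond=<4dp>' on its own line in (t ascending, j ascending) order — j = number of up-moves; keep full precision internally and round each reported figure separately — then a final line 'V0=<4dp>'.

(0,0): Delta=-0.1102 Bond=22.1791
(1,0): Delta=-0.3008 Bond=56.7378
(1,1): Delta=-0.0416 Bond=11.1262
(2,0): Delta=-0.7003 Bond=126.5849
(2,1): Delta=-0.1569 Bond=38.6406
(2,2): Delta=0.0000 Bond=0.0000
(3,0): Delta=-1.0000 Bond=194.9106
(3,1): Delta=-0.5923 Bond=134.1965
(3,2): Delta=0.0000 Bond=0.0000
(3,3): Delta=0.0000 Bond=0.0000
V0=3.6582

The replicating-portfolio and risk-neutral prices coincide; use p* = (1.23−0.92)/(1.4−0.92) = 0.6458 for the latter.
Terminal payoffs: V(4,0)=119.3860, V(4,1)=56.5926, V(4,2)=0.0000, V(4,3)=0.0000, V(4,4)=0.0000
  t=3,j=0: stock 130.8196 → up 183.1474 (V=56.5926), down 120.3540 (V=119.3860). Price 64.0910; hedge Δ=-1.0000, bond B=194.9106.
  t=3,j=1: stock 199.0733 → up 278.7026 (V=0.0000), down 183.1474 (V=56.5926). Price 16.2953; hedge Δ=-0.5923, bond B=134.1965.
  t=3,j=2: stock 302.9376 → up 424.1126 (V=0.0000), down 278.7026 (V=0.0000). Price 0.0000; hedge Δ=0.0000, bond B=0.0000.
  t=3,j=3: stock 460.9920 → up 645.3888 (V=0.0000), down 424.1126 (V=0.0000). Price 0.0000; hedge Δ=0.0000, bond B=0.0000.
  t=2,j=0: stock 142.1952 → up 199.0733 (V=16.2953), down 130.8196 (V=64.0910). Price 27.0105; hedge Δ=-0.7003, bond B=126.5849.
  t=2,j=1: stock 216.3840 → up 302.9376 (V=0.0000), down 199.0733 (V=16.2953). Price 4.6921; hedge Δ=-0.1569, bond B=38.6406.
  t=2,j=2: stock 329.2800 → up 460.9920 (V=0.0000), down 302.9376 (V=0.0000). Price 0.0000; hedge Δ=0.0000, bond B=0.0000.
  t=1,j=0: stock 154.5600 → up 216.3840 (V=4.6921), down 142.1952 (V=27.0105). Price 10.2411; hedge Δ=-0.3008, bond B=56.7378.
  t=1,j=1: stock 235.2000 → up 329.2800 (V=0.0000), down 216.3840 (V=4.6921). Price 1.3510; hedge Δ=-0.0416, bond B=11.1262.
  t=0,j=0: stock 168.0000 → up 235.2000 (V=1.3510), down 154.5600 (V=10.2411). Price 3.6582; hedge Δ=-0.1102, bond B=22.1791.
Root portfolio cost Δ·168+B reproduces V0=3.6582.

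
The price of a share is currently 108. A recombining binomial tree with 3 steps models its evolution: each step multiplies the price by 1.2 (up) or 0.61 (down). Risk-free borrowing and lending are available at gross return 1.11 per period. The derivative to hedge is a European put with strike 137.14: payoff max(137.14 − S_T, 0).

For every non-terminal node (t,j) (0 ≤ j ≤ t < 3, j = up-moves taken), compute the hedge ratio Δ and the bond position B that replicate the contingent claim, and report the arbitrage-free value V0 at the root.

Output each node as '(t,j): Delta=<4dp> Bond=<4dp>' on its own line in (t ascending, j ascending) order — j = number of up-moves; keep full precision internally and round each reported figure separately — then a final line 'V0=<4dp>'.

Risk-neutral probability p* = (R−d)/(u−d) = (1.11−0.61)/(1.2−0.61) = 0.8475.
Payoff layer (t=3): V(3,0)=112.6261, V(3,1)=88.9158, V(3,2)=42.2728, V(3,3)=0.0000
  t=2,j=0: stock 40.1868 → up 48.2242 (V=88.9158), down 24.5139 (V=112.6261). Price 83.3627; hedge Δ=-1.0000, bond B=123.5495.
  t=2,j=1: stock 79.0560 → up 94.8672 (V=42.2728), down 48.2242 (V=88.9158). Price 44.4935; hedge Δ=-1.0000, bond B=123.5495.
  t=2,j=2: stock 155.5200 → up 186.6240 (V=0.0000), down 94.8672 (V=42.2728). Price 5.8094; hedge Δ=-0.4607, bond B=77.4582.
  t=1,j=0: stock 65.8800 → up 79.0560 (V=44.4935), down 40.1868 (V=83.3627). Price 45.4259; hedge Δ=-1.0000, bond B=111.3059.
  t=1,j=1: stock 129.6000 → up 155.5200 (V=5.8094), down 79.0560 (V=44.4935). Price 10.5499; hedge Δ=-0.5059, bond B=76.1163.
  t=0,j=0: stock 108.0000 → up 129.6000 (V=10.5499), down 65.8800 (V=45.4259). Price 14.2972; hedge Δ=-0.5473, bond B=73.4092.
The time-0 hedge costs 14.2972, which is the no-arbitrage price.

(0,0): Delta=-0.5473 Bond=73.4092
(1,0): Delta=-1.0000 Bond=111.3059
(1,1): Delta=-0.5059 Bond=76.1163
(2,0): Delta=-1.0000 Bond=123.5495
(2,1): Delta=-1.0000 Bond=123.5495
(2,2): Delta=-0.4607 Bond=77.4582
V0=14.2972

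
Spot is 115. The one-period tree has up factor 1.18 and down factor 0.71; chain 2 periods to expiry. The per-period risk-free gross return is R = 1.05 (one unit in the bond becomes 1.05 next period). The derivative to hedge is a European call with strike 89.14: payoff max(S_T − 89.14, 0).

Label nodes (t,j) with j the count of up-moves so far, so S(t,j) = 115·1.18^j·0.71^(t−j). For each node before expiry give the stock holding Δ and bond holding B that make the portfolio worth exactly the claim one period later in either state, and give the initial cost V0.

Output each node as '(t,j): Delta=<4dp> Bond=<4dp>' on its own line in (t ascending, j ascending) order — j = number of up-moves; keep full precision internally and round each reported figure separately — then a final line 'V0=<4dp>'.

No-arbitrage ⇒ martingale measure with p* = (R−d)/(u−d) = 0.7234.
At expiry t=2: V(2,0)=0.0000, V(2,1)=7.2070, V(2,2)=70.9860
  t=1,j=0: stock 81.6500 → up 96.3470 (V=7.2070), down 57.9715 (V=0.0000). Price 4.9653; hedge Δ=0.1878, bond B=-10.3687.
  t=1,j=1: stock 135.7000 → up 160.1260 (V=70.9860), down 96.3470 (V=7.2070). Price 50.8048; hedge Δ=1.0000, bond B=-84.8952.
  t=0,j=0: stock 115.0000 → up 135.7000 (V=50.8048), down 81.6500 (V=4.9653). Price 36.3103; hedge Δ=0.8481, bond B=-61.2205.
Self-financing check: at every node Δ·S+B equals the discounted successor values.

(0,0): Delta=0.8481 Bond=-61.2205
(1,0): Delta=0.1878 Bond=-10.3687
(1,1): Delta=1.0000 Bond=-84.8952
V0=36.3103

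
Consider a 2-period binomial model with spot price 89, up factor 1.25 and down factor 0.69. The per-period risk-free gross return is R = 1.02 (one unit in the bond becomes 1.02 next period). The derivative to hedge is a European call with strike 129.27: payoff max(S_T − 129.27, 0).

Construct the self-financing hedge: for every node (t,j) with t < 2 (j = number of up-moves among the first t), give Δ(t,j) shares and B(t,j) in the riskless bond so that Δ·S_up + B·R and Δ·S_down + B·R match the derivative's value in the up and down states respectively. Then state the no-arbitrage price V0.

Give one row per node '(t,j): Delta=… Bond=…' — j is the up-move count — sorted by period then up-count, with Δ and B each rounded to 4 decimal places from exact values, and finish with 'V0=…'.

(0,0): Delta=0.1135 Bond=-6.8341
(1,0): Delta=0.0000 Bond=0.0000
(1,1): Delta=0.1572 Bond=-11.8292
V0=3.2685

Risk-neutral probability p* = (R−d)/(u−d) = (1.02−0.69)/(1.25−0.69) = 0.5893.
At expiry t=2: V(2,0)=0.0000, V(2,1)=0.0000, V(2,2)=9.7925
Node (1,0) S=61.4100: V=(p*·0.0000+(1−p*)·0.0000)/1.02=0.0000; Δ=(0.0000−0.0000)/(76.7625−42.3729)=0.0000; B=V−Δ·S=0.0000
Node (1,1) S=111.2500: V=(p*·9.7925+(1−p*)·0.0000)/1.02=5.6574; Δ=(9.7925−0.0000)/(139.0625−76.7625)=0.1572; B=V−Δ·S=-11.8292
Node (0,0) S=89.0000: V=(p*·5.6574+(1−p*)·0.0000)/1.02=3.2685; Δ=(5.6574−0.0000)/(111.2500−61.4100)=0.1135; B=V−Δ·S=-6.8341
The time-0 hedge costs 3.2685, which is the no-arbitrage price.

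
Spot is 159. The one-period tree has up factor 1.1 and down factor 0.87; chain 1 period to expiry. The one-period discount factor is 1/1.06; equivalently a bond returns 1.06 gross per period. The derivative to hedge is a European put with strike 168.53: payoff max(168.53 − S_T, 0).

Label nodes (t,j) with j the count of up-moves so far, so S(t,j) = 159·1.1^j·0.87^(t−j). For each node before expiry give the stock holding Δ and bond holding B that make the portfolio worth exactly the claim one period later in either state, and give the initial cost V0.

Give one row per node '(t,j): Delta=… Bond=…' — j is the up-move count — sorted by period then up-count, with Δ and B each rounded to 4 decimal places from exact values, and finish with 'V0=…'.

Risk-neutral probability p* = (R−d)/(u−d) = (1.06−0.87)/(1.1−0.87) = 0.8261.
Payoff layer (t=1): V(1,0)=30.2000, V(1,1)=0.0000
(0,0): S=159.0000. Δ = (V_up−V_dn)/(S_up−S_dn) = (0.0000−30.2000)/(174.9000−138.3300) = -0.8258. V = [p*·0.0000 + (1−p*)·30.2000]/1.06 = 4.9549. B = V − Δ·S = 136.2592.
The time-0 hedge costs 4.9549, which is the no-arbitrage price.

(0,0): Delta=-0.8258 Bond=136.2592
V0=4.9549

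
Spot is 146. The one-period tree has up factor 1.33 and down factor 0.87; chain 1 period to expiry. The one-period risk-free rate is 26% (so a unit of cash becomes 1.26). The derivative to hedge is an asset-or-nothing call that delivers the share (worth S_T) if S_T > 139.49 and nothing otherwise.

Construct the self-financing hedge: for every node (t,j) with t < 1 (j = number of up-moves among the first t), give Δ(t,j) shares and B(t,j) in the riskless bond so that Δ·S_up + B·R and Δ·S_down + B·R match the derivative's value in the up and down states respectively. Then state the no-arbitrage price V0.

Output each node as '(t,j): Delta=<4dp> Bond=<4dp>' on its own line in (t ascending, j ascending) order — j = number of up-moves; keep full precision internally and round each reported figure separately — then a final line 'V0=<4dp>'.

(0,0): Delta=2.8913 Bond=-291.4710
V0=130.6594

Since d<R<u, set p* = (R−d)/(u−d) = 0.8478; price each node as the discounted p*-expectation of its children.
Payoff layer (t=1): V(1,0)=0.0000, V(1,1)=194.1800
Node (0,0) S=146.0000: V=(p*·194.1800+(1−p*)·0.0000)/1.26=130.6594; Δ=(194.1800−0.0000)/(194.1800−127.0200)=2.8913; B=V−Δ·S=-291.4710
Each (Δ,B) replicates both successor values, so the strategy is self-financing and V0 is arbitrage-free.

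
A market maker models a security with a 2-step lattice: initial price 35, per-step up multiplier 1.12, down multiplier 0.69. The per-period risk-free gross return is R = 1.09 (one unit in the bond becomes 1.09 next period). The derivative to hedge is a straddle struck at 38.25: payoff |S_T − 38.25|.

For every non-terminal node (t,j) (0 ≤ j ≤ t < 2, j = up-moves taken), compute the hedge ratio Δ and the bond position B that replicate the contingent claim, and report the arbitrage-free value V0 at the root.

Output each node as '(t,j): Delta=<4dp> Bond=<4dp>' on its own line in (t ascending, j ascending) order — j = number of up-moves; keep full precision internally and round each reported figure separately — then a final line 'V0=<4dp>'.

(0,0): Delta=-0.3588 Bond=17.9872
(1,0): Delta=-1.0000 Bond=35.0917
(1,1): Delta=-0.3291 Bond=18.4446
V0=5.4303

The replicating-portfolio and risk-neutral prices coincide; use p* = (1.09−0.69)/(1.12−0.69) = 0.9302 for the latter.
Terminal values V(2,·): V(2,0)=21.5865, V(2,1)=11.2020, V(2,2)=5.6540
Node (1,0) S=24.1500: V=(p*·11.2020+(1−p*)·21.5865)/1.09=10.9417; Δ=(11.2020−21.5865)/(27.0480−16.6635)=-1.0000; B=V−Δ·S=35.0917
Node (1,1) S=39.2000: V=(p*·5.6540+(1−p*)·11.2020)/1.09=5.5423; Δ=(5.6540−11.2020)/(43.9040−27.0480)=-0.3291; B=V−Δ·S=18.4446
Node (0,0) S=35.0000: V=(p*·5.5423+(1−p*)·10.9417)/1.09=5.4303; Δ=(5.5423−10.9417)/(39.2000−24.1500)=-0.3588; B=V−Δ·S=17.9872
Each (Δ,B) replicates both successor values, so the strategy is self-financing and V0 is arbitrage-free.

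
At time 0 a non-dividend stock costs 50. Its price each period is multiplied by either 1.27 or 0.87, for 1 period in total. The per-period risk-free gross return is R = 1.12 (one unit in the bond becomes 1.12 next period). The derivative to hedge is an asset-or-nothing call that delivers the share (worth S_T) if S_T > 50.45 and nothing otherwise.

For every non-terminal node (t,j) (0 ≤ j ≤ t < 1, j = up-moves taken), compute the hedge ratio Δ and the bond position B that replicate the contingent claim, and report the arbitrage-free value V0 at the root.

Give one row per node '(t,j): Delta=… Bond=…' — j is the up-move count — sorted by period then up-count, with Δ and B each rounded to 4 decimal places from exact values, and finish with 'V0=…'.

(0,0): Delta=3.1750 Bond=-123.3147
V0=35.4353

Risk-neutral probability p* = (R−d)/(u−d) = (1.12−0.87)/(1.27−0.87) = 0.6250.
Terminal payoffs: V(1,0)=0.0000, V(1,1)=63.5000
  t=0,j=0: stock 50.0000 → up 63.5000 (V=63.5000), down 43.5000 (V=0.0000). Price 35.4353; hedge Δ=3.1750, bond B=-123.3147.
Check: Δ(0,0)·S0 + B(0,0) = 35.4353 = V0.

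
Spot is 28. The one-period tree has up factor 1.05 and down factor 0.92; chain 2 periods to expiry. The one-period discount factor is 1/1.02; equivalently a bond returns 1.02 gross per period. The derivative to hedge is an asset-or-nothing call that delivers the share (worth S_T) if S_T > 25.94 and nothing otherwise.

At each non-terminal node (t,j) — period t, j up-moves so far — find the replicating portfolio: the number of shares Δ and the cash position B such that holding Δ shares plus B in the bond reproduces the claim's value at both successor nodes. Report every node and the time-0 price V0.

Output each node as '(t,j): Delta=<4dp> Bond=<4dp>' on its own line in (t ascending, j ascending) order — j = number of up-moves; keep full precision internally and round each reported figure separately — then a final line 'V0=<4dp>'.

No-arbitrage ⇒ martingale measure with p* = (R−d)/(u−d) = 0.7692.
Terminal values V(2,·): V(2,0)=0.0000, V(2,1)=27.0480, V(2,2)=30.8700
(1,0): S=25.7600. Δ = (V_up−V_dn)/(S_up−S_dn) = (27.0480−0.0000)/(27.0480−23.6992) = 8.0769. V = [p*·27.0480 + (1−p*)·0.0000]/1.02 = 20.3982. B = V − Δ·S = -187.6633.
(1,1): S=29.4000. Δ = (V_up−V_dn)/(S_up−S_dn) = (30.8700−27.0480)/(30.8700−27.0480) = 1.0000. V = [p*·30.8700 + (1−p*)·27.0480]/1.02 = 29.4000. B = V − Δ·S = 0.0000.
(0,0): S=28.0000. Δ = (V_up−V_dn)/(S_up−S_dn) = (29.4000−20.3982)/(29.4000−25.7600) = 2.4730. V = [p*·29.4000 + (1−p*)·20.3982]/1.02 = 26.7869. B = V − Δ·S = -42.4578.
Check: Δ(0,0)·S0 + B(0,0) = 26.7869 = V0.

(0,0): Delta=2.4730 Bond=-42.4578
(1,0): Delta=8.0769 Bond=-187.6633
(1,1): Delta=1.0000 Bond=0.0000
V0=26.7869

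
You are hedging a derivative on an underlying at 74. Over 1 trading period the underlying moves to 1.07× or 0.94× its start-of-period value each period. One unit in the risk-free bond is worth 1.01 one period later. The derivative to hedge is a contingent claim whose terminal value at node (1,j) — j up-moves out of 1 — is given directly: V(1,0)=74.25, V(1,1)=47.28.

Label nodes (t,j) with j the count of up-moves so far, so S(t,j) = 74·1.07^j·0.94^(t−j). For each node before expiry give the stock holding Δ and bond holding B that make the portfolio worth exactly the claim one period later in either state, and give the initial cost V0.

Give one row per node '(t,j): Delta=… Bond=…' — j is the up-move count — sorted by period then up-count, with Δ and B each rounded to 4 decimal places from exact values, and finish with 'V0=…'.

Risk-neutral probability p* = (R−d)/(u−d) = (1.01−0.94)/(1.07−0.94) = 0.5385.
At expiry t=1: V(1,0)=74.2500, V(1,1)=47.2800
(0,0): S=74.0000. Δ = (V_up−V_dn)/(S_up−S_dn) = (47.2800−74.2500)/(79.1800−69.5600) = -2.8035. V = [p*·47.2800 + (1−p*)·74.2500]/1.01 = 59.1363. B = V − Δ·S = 266.5979.
Check: Δ(0,0)·S0 + B(0,0) = 59.1363 = V0.

(0,0): Delta=-2.8035 Bond=266.5979
V0=59.1363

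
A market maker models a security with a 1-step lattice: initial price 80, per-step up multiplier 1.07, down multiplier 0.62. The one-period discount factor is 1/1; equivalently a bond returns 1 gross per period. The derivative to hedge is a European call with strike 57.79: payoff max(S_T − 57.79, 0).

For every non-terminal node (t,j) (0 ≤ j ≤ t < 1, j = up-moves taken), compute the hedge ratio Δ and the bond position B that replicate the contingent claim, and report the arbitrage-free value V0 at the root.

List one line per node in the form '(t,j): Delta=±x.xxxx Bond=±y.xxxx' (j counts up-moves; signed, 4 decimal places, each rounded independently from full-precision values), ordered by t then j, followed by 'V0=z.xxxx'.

(0,0): Delta=0.7725 Bond=-38.3160
V0=23.4840

No-arbitrage ⇒ martingale measure with p* = (R−d)/(u−d) = 0.8444.
Terminal payoffs: V(1,0)=0.0000, V(1,1)=27.8100
(0,0): S=80.0000. Δ = (V_up−V_dn)/(S_up−S_dn) = (27.8100−0.0000)/(85.6000−49.6000) = 0.7725. V = [p*·27.8100 + (1−p*)·0.0000]/1 = 23.4840. B = V − Δ·S = -38.3160.
Self-financing check: at every node Δ·S+B equals the discounted successor values.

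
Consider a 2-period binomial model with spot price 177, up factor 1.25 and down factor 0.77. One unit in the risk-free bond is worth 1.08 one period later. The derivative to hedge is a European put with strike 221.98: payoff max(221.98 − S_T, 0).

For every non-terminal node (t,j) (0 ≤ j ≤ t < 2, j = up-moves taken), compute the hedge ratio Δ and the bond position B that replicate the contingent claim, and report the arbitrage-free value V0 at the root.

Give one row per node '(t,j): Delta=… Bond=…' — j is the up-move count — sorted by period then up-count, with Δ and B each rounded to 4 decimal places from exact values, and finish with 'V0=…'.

Under the risk-neutral measure, an up-move has probability p* = (R−d)/(u−d) = 0.6458 and values discount at R = 1.08.
Terminal values V(2,·): V(2,0)=117.0367, V(2,1)=51.6175, V(2,2)=0.0000
Node (1,0) S=136.2900: V=(p*·51.6175+(1−p*)·117.0367)/1.08=69.2470; Δ=(51.6175−117.0367)/(170.3625−104.9433)=-1.0000; B=V−Δ·S=205.5370
Node (1,1) S=221.2500: V=(p*·0.0000+(1−p*)·51.6175)/1.08=16.9270; Δ=(0.0000−51.6175)/(276.5625−170.3625)=-0.4860; B=V−Δ·S=124.4635
Node (0,0) S=177.0000: V=(p*·16.9270+(1−p*)·69.2470)/1.08=32.8306; Δ=(16.9270−69.2470)/(221.2500−136.2900)=-0.6158; B=V−Δ·S=141.8306
The time-0 hedge costs 32.8306, which is the no-arbitrage price.

(0,0): Delta=-0.6158 Bond=141.8306
(1,0): Delta=-1.0000 Bond=205.5370
(1,1): Delta=-0.4860 Bond=124.4635
V0=32.8306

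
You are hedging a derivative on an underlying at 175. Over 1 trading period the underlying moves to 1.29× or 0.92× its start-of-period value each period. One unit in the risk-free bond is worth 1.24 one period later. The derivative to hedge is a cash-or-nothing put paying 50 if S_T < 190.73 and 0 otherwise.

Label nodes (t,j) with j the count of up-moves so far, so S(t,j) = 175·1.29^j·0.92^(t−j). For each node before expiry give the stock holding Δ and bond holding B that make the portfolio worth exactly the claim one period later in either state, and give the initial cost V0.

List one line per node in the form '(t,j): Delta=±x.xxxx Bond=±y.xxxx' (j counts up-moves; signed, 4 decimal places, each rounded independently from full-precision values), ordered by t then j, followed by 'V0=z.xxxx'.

Under the risk-neutral measure, an up-move has probability p* = (R−d)/(u−d) = 0.8649 and values discount at R = 1.24.
Terminal payoffs: V(1,0)=50.0000, V(1,1)=0.0000
(0,0): S=175.0000. Δ = (V_up−V_dn)/(S_up−S_dn) = (0.0000−50.0000)/(225.7500−161.0000) = -0.7722. V = [p*·0.0000 + (1−p*)·50.0000]/1.24 = 5.4490. B = V − Δ·S = 140.5841.
Check: Δ(0,0)·S0 + B(0,0) = 5.4490 = V0.

(0,0): Delta=-0.7722 Bond=140.5841
V0=5.4490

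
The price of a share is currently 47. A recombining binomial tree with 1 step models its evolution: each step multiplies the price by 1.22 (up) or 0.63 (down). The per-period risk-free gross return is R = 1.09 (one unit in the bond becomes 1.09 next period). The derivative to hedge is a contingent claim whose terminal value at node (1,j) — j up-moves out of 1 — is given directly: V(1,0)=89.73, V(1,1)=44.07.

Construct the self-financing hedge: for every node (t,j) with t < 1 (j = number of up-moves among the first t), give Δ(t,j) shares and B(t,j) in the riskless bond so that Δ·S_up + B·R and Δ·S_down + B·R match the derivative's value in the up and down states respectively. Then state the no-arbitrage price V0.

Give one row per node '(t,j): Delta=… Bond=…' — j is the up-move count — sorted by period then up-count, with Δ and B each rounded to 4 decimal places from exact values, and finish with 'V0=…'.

Since d<R<u, set p* = (R−d)/(u−d) = 0.7797; price each node as the discounted p*-expectation of its children.
Terminal values V(1,·): V(1,0)=89.7300, V(1,1)=44.0700
Node (0,0) S=47.0000: V=(p*·44.0700+(1−p*)·89.7300)/1.09=49.6612; Δ=(44.0700−89.7300)/(57.3400−29.6100)=-1.6466; B=V−Δ·S=127.0510
The time-0 hedge costs 49.6612, which is the no-arbitrage price.

(0,0): Delta=-1.6466 Bond=127.0510
V0=49.6612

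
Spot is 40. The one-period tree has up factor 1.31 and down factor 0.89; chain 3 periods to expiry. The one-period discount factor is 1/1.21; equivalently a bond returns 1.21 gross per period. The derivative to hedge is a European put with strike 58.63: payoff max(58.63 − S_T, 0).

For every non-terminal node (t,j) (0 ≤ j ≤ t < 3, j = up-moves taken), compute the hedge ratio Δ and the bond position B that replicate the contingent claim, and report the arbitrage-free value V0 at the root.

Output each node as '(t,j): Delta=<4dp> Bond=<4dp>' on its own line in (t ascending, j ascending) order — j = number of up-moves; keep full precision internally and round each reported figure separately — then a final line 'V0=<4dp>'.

(0,0): Delta=-0.2833 Bond=12.8145
(1,0): Delta=-0.8963 Bond=37.3289
(1,1): Delta=-0.1531 Bond=8.6857
(2,0): Delta=-1.0000 Bond=48.4545
(2,1): Delta=-0.8742 Bond=44.1409
(2,2): Delta=0.0000 Bond=0.0000
V0=1.4843

Under the risk-neutral measure, an up-move has probability p* = (R−d)/(u−d) = 0.7619 and values discount at R = 1.21.
Terminal payoffs: V(3,0)=30.4312, V(3,1)=17.1240, V(3,2)=0.0000, V(3,3)=0.0000
  t=2,j=0: stock 31.6840 → up 41.5060 (V=17.1240), down 28.1988 (V=30.4312). Price 16.7705; hedge Δ=-1.0000, bond B=48.4545.
  t=2,j=1: stock 46.6360 → up 61.0932 (V=0.0000), down 41.5060 (V=17.1240). Price 3.3695; hedge Δ=-0.8742, bond B=44.1409.
  t=2,j=2: stock 68.6440 → up 89.9236 (V=0.0000), down 61.0932 (V=0.0000). Price 0.0000; hedge Δ=0.0000, bond B=0.0000.
  t=1,j=0: stock 35.6000 → up 46.6360 (V=3.3695), down 31.6840 (V=16.7705). Price 5.4217; hedge Δ=-0.8963, bond B=37.3289.
  t=1,j=1: stock 52.4000 → up 68.6440 (V=0.0000), down 46.6360 (V=3.3695). Price 0.6630; hedge Δ=-0.1531, bond B=8.6857.
  t=0,j=0: stock 40.0000 → up 52.4000 (V=0.6630), down 35.6000 (V=5.4217). Price 1.4843; hedge Δ=-0.2833, bond B=12.8145.
Each (Δ,B) replicates both successor values, so the strategy is self-financing and V0 is arbitrage-free.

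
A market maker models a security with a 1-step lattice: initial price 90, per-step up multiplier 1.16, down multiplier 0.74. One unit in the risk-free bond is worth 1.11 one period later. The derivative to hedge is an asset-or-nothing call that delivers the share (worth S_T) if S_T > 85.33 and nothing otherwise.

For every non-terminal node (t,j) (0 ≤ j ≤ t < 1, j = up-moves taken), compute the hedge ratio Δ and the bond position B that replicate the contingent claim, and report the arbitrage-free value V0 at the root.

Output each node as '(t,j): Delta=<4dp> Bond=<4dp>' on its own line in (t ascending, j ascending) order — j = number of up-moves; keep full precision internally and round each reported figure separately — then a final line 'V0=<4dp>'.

Since d<R<u, set p* = (R−d)/(u−d) = 0.8810; price each node as the discounted p*-expectation of its children.
Payoff layer (t=1): V(1,0)=0.0000, V(1,1)=104.4000
  t=0,j=0: stock 90.0000 → up 104.4000 (V=104.4000), down 66.6000 (V=0.0000). Price 82.8571; hedge Δ=2.7619, bond B=-165.7143.
The time-0 hedge costs 82.8571, which is the no-arbitrage price.

(0,0): Delta=2.7619 Bond=-165.7143
V0=82.8571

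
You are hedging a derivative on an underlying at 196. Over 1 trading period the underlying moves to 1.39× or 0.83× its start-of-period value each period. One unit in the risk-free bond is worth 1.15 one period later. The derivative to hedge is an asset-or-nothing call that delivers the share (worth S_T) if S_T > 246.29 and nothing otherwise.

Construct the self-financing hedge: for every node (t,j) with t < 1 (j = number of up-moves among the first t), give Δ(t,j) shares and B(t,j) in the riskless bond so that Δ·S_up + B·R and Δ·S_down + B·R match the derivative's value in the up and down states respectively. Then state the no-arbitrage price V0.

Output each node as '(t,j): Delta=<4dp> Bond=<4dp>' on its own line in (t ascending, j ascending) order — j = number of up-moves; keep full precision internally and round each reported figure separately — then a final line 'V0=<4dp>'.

The replicating-portfolio and risk-neutral prices coincide; use p* = (1.15−0.83)/(1.39−0.83) = 0.5714 for the latter.
At expiry t=1: V(1,0)=0.0000, V(1,1)=272.4400
Node (0,0) S=196.0000: V=(p*·272.4400+(1−p*)·0.0000)/1.15=135.3739; Δ=(272.4400−0.0000)/(272.4400−162.6800)=2.4821; B=V−Δ·S=-351.1261
Check: Δ(0,0)·S0 + B(0,0) = 135.3739 = V0.

(0,0): Delta=2.4821 Bond=-351.1261
V0=135.3739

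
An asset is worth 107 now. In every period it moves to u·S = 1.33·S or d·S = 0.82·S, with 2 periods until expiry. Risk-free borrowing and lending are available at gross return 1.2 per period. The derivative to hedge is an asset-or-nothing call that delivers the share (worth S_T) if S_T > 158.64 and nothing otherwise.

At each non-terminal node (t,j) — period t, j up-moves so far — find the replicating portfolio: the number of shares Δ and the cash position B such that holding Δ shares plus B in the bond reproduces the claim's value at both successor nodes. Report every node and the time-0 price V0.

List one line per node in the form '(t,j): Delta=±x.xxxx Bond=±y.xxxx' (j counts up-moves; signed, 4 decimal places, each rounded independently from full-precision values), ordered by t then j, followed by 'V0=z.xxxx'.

(0,0): Delta=2.1536 Bond=-157.4641
(1,0): Delta=0.0000 Bond=0.0000
(1,1): Delta=2.6078 Bond=-253.6001
V0=72.9712

No-arbitrage ⇒ martingale measure with p* = (R−d)/(u−d) = 0.7451.
Terminal payoffs: V(2,0)=0.0000, V(2,1)=0.0000, V(2,2)=189.2723
  t=1,j=0: stock 87.7400 → up 116.6942 (V=0.0000), down 71.9468 (V=0.0000). Price 0.0000; hedge Δ=0.0000, bond B=0.0000.
  t=1,j=1: stock 142.3100 → up 189.2723 (V=189.2723), down 116.6942 (V=0.0000). Price 117.5220; hedge Δ=2.6078, bond B=-253.6001.
  t=0,j=0: stock 107.0000 → up 142.3100 (V=117.5220), down 87.7400 (V=0.0000). Price 72.9712; hedge Δ=2.1536, bond B=-157.4641.
Check: Δ(0,0)·S0 + B(0,0) = 72.9712 = V0.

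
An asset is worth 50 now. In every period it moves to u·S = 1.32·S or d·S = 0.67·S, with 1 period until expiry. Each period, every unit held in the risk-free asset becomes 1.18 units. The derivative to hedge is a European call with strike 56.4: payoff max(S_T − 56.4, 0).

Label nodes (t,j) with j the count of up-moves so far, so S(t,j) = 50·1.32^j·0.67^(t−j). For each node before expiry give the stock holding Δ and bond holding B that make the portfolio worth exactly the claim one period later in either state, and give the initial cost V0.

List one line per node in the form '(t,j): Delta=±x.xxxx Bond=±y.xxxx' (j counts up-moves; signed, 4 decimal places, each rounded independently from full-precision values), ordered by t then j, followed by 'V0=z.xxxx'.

No-arbitrage ⇒ martingale measure with p* = (R−d)/(u−d) = 0.7846.
Terminal values V(1,·): V(1,0)=0.0000, V(1,1)=9.6000
  t=0,j=0: stock 50.0000 → up 66.0000 (V=9.6000), down 33.5000 (V=0.0000). Price 6.3833; hedge Δ=0.2954, bond B=-8.3859.
Self-financing check: at every node Δ·S+B equals the discounted successor values.

(0,0): Delta=0.2954 Bond=-8.3859
V0=6.3833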